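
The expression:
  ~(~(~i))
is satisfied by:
  {i: False}


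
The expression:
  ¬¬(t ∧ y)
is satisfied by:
  {t: True, y: True}


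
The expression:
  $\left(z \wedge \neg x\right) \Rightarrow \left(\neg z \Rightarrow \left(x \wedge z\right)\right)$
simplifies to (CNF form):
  $\text{True}$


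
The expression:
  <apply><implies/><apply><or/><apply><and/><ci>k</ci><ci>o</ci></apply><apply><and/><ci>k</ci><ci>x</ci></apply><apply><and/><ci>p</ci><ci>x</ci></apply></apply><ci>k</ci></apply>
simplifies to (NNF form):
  <apply><or/><ci>k</ci><apply><not/><ci>p</ci></apply><apply><not/><ci>x</ci></apply></apply>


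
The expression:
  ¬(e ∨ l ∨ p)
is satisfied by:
  {e: False, p: False, l: False}


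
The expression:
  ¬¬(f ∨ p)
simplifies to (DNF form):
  f ∨ p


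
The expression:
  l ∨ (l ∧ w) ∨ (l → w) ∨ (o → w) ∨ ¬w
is always true.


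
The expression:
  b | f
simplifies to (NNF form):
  b | f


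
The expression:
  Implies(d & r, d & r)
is always true.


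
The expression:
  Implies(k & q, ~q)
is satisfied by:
  {k: False, q: False}
  {q: True, k: False}
  {k: True, q: False}


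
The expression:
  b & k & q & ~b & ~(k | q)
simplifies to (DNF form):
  False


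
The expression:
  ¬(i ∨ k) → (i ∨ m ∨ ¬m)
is always true.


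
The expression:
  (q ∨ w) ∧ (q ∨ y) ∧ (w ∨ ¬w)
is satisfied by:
  {q: True, w: True, y: True}
  {q: True, w: True, y: False}
  {q: True, y: True, w: False}
  {q: True, y: False, w: False}
  {w: True, y: True, q: False}


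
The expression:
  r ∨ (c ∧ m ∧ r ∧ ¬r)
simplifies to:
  r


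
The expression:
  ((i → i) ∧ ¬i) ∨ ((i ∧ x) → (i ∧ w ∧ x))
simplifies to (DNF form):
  w ∨ ¬i ∨ ¬x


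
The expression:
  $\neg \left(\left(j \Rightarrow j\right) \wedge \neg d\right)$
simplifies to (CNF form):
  $d$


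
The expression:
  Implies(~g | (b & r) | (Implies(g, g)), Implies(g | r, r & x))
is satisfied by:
  {x: True, g: False, r: False}
  {g: False, r: False, x: False}
  {r: True, x: True, g: False}
  {r: True, x: True, g: True}


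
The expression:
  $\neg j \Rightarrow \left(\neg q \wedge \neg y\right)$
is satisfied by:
  {j: True, q: False, y: False}
  {y: True, j: True, q: False}
  {j: True, q: True, y: False}
  {y: True, j: True, q: True}
  {y: False, q: False, j: False}


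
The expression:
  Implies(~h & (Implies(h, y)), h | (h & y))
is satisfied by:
  {h: True}


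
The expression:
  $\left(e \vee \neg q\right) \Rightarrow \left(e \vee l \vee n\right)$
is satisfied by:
  {n: True, q: True, l: True, e: True}
  {n: True, q: True, l: True, e: False}
  {n: True, q: True, e: True, l: False}
  {n: True, q: True, e: False, l: False}
  {n: True, l: True, e: True, q: False}
  {n: True, l: True, e: False, q: False}
  {n: True, l: False, e: True, q: False}
  {n: True, l: False, e: False, q: False}
  {q: True, l: True, e: True, n: False}
  {q: True, l: True, e: False, n: False}
  {q: True, e: True, l: False, n: False}
  {q: True, e: False, l: False, n: False}
  {l: True, e: True, q: False, n: False}
  {l: True, q: False, e: False, n: False}
  {e: True, q: False, l: False, n: False}


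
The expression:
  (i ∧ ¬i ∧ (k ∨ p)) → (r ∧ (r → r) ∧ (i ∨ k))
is always true.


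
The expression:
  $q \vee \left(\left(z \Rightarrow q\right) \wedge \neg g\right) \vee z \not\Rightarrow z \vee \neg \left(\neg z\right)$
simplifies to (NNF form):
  $q \vee z \vee \neg g$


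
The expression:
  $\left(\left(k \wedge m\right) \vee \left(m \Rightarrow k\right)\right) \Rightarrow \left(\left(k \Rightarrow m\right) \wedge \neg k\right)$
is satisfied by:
  {k: False}


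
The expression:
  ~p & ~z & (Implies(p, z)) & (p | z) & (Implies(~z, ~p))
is never true.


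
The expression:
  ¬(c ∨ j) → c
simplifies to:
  c ∨ j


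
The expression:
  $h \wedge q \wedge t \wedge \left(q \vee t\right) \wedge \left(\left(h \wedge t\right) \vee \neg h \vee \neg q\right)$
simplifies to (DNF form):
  $h \wedge q \wedge t$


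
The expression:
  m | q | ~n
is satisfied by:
  {q: True, m: True, n: False}
  {q: True, m: False, n: False}
  {m: True, q: False, n: False}
  {q: False, m: False, n: False}
  {n: True, q: True, m: True}
  {n: True, q: True, m: False}
  {n: True, m: True, q: False}


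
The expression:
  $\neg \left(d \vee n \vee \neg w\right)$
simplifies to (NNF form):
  $w \wedge \neg d \wedge \neg n$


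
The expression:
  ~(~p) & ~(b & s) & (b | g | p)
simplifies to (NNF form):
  p & (~b | ~s)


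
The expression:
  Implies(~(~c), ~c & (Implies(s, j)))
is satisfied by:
  {c: False}


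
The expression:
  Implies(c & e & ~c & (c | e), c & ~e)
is always true.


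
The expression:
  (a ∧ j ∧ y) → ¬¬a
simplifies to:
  True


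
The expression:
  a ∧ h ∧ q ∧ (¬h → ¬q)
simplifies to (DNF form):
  a ∧ h ∧ q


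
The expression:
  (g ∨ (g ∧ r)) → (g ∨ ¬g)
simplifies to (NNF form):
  True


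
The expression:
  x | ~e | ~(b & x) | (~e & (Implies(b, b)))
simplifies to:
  True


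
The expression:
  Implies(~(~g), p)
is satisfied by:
  {p: True, g: False}
  {g: False, p: False}
  {g: True, p: True}


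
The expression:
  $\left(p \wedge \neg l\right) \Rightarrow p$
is always true.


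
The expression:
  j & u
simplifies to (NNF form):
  j & u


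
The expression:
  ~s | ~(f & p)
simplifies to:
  ~f | ~p | ~s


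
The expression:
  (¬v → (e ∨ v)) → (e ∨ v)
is always true.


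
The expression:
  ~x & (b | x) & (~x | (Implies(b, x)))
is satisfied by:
  {b: True, x: False}


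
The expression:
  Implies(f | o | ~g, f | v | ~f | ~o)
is always true.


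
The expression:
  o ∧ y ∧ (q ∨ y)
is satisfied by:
  {o: True, y: True}


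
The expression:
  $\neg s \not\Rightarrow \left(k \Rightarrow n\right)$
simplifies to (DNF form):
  $k \wedge \neg n \wedge \neg s$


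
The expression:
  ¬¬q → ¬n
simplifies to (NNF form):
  ¬n ∨ ¬q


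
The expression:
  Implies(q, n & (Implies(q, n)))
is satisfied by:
  {n: True, q: False}
  {q: False, n: False}
  {q: True, n: True}


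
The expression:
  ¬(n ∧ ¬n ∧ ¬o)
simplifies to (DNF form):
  True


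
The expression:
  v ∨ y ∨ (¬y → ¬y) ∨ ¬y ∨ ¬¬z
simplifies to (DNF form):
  True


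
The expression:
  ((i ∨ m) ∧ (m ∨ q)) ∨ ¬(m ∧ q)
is always true.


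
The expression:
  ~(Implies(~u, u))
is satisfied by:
  {u: False}


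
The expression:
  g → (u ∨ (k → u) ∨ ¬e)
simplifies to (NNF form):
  u ∨ ¬e ∨ ¬g ∨ ¬k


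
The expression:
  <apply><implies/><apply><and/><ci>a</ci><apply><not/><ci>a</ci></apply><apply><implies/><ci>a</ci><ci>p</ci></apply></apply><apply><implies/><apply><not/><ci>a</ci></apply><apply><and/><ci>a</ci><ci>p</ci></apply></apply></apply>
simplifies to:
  <true/>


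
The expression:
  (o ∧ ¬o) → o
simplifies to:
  True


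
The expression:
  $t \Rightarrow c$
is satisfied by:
  {c: True, t: False}
  {t: False, c: False}
  {t: True, c: True}


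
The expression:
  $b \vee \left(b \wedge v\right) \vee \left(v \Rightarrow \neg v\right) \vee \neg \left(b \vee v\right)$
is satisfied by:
  {b: True, v: False}
  {v: False, b: False}
  {v: True, b: True}


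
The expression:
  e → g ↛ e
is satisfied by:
  {e: False}


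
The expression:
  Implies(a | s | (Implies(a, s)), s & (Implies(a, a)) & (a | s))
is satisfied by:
  {s: True}


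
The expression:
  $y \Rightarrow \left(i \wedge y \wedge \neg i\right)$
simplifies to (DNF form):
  $\neg y$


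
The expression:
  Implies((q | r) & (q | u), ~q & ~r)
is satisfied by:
  {q: False, u: False, r: False}
  {r: True, q: False, u: False}
  {u: True, q: False, r: False}


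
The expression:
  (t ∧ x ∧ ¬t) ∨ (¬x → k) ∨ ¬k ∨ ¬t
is always true.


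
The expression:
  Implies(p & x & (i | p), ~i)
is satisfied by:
  {p: False, x: False, i: False}
  {i: True, p: False, x: False}
  {x: True, p: False, i: False}
  {i: True, x: True, p: False}
  {p: True, i: False, x: False}
  {i: True, p: True, x: False}
  {x: True, p: True, i: False}


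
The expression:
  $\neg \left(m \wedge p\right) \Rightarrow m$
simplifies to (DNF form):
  $m$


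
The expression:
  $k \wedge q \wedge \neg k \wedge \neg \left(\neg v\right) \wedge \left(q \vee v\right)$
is never true.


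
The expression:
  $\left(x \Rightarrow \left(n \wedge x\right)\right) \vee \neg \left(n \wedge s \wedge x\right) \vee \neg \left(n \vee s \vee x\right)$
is always true.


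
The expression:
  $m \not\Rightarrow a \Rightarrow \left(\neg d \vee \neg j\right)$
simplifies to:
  $a \vee \neg d \vee \neg j \vee \neg m$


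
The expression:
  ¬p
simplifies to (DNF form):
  ¬p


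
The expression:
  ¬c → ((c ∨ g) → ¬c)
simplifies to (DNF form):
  True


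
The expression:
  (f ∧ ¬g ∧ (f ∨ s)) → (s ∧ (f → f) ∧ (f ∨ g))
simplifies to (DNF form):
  g ∨ s ∨ ¬f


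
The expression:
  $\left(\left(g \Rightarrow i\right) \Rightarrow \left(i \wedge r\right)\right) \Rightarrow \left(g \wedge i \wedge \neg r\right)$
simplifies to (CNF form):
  $\left(i \vee \neg g\right) \wedge \left(i \vee \neg i\right) \wedge \left(\neg g \vee \neg r\right) \wedge \left(\neg i \vee \neg r\right)$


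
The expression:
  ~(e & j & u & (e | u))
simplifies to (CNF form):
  ~e | ~j | ~u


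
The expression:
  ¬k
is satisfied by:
  {k: False}


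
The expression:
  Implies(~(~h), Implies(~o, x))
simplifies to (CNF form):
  o | x | ~h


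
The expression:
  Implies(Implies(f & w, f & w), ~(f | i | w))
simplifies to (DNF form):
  ~f & ~i & ~w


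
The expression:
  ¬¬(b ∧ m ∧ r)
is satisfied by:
  {r: True, m: True, b: True}


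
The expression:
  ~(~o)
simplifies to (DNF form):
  o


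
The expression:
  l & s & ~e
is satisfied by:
  {s: True, l: True, e: False}


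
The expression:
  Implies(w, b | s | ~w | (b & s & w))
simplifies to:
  b | s | ~w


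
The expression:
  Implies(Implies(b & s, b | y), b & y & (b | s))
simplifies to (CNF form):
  b & y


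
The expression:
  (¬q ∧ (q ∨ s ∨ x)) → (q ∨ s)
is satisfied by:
  {q: True, s: True, x: False}
  {q: True, s: False, x: False}
  {s: True, q: False, x: False}
  {q: False, s: False, x: False}
  {x: True, q: True, s: True}
  {x: True, q: True, s: False}
  {x: True, s: True, q: False}


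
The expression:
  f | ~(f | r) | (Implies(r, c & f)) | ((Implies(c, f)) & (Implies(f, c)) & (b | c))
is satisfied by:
  {f: True, b: True, r: False, c: False}
  {f: True, b: False, r: False, c: False}
  {c: True, f: True, b: True, r: False}
  {c: True, f: True, b: False, r: False}
  {b: True, c: False, f: False, r: False}
  {b: False, c: False, f: False, r: False}
  {c: True, b: True, f: False, r: False}
  {c: True, b: False, f: False, r: False}
  {r: True, f: True, b: True, c: False}
  {r: True, f: True, b: False, c: False}
  {r: True, c: True, f: True, b: True}
  {r: True, c: True, f: True, b: False}
  {r: True, b: True, f: False, c: False}


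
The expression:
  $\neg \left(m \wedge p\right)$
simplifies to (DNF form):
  $\neg m \vee \neg p$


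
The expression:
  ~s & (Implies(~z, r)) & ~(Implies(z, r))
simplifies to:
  z & ~r & ~s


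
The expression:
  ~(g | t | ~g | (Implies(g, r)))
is never true.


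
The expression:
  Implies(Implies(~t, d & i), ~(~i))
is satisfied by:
  {i: True, t: False}
  {t: False, i: False}
  {t: True, i: True}


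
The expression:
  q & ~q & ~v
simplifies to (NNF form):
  False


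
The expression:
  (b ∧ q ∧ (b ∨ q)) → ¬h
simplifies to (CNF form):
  ¬b ∨ ¬h ∨ ¬q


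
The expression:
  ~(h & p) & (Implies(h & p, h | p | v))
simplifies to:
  ~h | ~p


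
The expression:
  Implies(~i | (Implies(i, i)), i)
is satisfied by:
  {i: True}


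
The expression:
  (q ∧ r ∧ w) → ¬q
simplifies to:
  ¬q ∨ ¬r ∨ ¬w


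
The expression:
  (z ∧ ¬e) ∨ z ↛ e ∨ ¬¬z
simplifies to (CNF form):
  z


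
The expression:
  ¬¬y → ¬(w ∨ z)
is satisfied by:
  {w: False, y: False, z: False}
  {z: True, w: False, y: False}
  {w: True, z: False, y: False}
  {z: True, w: True, y: False}
  {y: True, z: False, w: False}


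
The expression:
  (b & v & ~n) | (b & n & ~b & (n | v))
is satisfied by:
  {b: True, v: True, n: False}


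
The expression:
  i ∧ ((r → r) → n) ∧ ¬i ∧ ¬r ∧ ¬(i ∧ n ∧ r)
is never true.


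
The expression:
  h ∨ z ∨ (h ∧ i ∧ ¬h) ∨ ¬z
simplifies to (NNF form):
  True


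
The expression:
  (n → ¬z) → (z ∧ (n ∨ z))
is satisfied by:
  {z: True}


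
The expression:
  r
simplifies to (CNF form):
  r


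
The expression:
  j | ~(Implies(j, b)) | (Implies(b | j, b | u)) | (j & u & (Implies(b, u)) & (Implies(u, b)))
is always true.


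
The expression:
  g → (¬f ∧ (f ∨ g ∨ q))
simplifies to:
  ¬f ∨ ¬g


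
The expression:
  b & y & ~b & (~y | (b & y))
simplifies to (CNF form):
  False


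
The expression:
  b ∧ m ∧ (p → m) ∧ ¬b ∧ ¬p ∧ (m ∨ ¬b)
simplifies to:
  False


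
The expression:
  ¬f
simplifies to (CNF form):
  ¬f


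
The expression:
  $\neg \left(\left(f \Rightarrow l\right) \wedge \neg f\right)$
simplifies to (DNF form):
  $f$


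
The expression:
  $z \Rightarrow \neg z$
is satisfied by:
  {z: False}


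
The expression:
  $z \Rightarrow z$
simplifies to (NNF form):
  $\text{True}$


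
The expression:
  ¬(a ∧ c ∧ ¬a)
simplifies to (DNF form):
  True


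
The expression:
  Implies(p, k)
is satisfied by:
  {k: True, p: False}
  {p: False, k: False}
  {p: True, k: True}


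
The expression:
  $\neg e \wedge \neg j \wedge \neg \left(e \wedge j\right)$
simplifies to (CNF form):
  $\neg e \wedge \neg j$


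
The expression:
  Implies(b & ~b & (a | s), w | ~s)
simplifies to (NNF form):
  True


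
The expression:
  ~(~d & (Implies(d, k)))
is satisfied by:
  {d: True}


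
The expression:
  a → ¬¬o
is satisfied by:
  {o: True, a: False}
  {a: False, o: False}
  {a: True, o: True}


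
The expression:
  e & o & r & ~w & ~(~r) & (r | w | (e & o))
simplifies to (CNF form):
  e & o & r & ~w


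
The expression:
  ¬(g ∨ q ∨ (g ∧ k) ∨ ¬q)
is never true.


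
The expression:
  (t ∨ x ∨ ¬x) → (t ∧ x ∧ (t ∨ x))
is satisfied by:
  {t: True, x: True}


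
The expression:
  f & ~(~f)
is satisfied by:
  {f: True}


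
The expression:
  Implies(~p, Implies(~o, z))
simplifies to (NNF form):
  o | p | z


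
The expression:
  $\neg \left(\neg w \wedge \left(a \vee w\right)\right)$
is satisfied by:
  {w: True, a: False}
  {a: False, w: False}
  {a: True, w: True}


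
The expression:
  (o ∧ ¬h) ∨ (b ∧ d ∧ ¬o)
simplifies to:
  (b ∨ o) ∧ (d ∨ o) ∧ (¬h ∨ ¬o)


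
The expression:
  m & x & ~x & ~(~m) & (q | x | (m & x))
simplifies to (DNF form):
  False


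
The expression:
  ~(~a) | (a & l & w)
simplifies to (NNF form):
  a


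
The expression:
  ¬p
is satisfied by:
  {p: False}


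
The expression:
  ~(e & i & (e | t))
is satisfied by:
  {e: False, i: False}
  {i: True, e: False}
  {e: True, i: False}


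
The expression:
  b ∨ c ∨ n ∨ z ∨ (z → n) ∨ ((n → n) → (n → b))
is always true.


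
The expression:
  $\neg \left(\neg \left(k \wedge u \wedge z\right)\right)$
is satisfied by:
  {z: True, u: True, k: True}


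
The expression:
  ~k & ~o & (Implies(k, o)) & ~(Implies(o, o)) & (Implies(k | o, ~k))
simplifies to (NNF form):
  False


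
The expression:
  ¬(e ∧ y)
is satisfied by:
  {e: False, y: False}
  {y: True, e: False}
  {e: True, y: False}


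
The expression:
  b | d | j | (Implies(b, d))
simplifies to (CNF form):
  True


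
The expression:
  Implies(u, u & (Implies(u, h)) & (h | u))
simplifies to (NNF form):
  h | ~u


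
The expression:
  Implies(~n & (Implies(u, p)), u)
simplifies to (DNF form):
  n | u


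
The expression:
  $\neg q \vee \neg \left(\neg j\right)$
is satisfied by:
  {j: True, q: False}
  {q: False, j: False}
  {q: True, j: True}


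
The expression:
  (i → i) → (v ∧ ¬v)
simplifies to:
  False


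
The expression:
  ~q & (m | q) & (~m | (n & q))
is never true.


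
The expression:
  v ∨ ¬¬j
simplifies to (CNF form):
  j ∨ v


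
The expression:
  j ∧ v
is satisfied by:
  {j: True, v: True}


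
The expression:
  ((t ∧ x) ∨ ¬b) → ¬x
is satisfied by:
  {b: True, x: False, t: False}
  {b: False, x: False, t: False}
  {t: True, b: True, x: False}
  {t: True, b: False, x: False}
  {x: True, b: True, t: False}


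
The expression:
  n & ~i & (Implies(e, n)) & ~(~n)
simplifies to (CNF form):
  n & ~i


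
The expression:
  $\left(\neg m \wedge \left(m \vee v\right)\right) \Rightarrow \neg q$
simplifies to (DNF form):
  $m \vee \neg q \vee \neg v$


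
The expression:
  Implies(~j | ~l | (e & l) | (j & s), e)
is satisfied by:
  {e: True, j: True, l: True, s: False}
  {e: True, j: True, s: False, l: False}
  {e: True, l: True, s: False, j: False}
  {e: True, s: False, l: False, j: False}
  {e: True, j: True, s: True, l: True}
  {e: True, j: True, s: True, l: False}
  {e: True, s: True, l: True, j: False}
  {e: True, s: True, l: False, j: False}
  {j: True, l: True, s: False, e: False}


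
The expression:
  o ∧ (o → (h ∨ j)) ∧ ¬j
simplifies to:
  h ∧ o ∧ ¬j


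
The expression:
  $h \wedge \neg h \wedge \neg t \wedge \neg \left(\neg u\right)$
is never true.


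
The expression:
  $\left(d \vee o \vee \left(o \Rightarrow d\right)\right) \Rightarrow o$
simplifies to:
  $o$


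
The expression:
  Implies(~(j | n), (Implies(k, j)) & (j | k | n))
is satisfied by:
  {n: True, j: True}
  {n: True, j: False}
  {j: True, n: False}


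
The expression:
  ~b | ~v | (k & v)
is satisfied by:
  {k: True, v: False, b: False}
  {v: False, b: False, k: False}
  {b: True, k: True, v: False}
  {b: True, v: False, k: False}
  {k: True, v: True, b: False}
  {v: True, k: False, b: False}
  {b: True, v: True, k: True}


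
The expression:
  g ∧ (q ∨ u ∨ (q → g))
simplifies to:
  g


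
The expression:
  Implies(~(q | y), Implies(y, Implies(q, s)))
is always true.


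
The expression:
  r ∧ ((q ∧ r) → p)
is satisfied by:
  {r: True, p: True, q: False}
  {r: True, p: False, q: False}
  {r: True, q: True, p: True}


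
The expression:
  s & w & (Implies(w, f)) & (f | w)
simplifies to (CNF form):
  f & s & w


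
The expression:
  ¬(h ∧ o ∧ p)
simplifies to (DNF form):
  ¬h ∨ ¬o ∨ ¬p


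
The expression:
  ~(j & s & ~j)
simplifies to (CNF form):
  True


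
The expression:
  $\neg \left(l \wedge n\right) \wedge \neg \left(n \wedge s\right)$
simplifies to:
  $\left(\neg l \wedge \neg s\right) \vee \neg n$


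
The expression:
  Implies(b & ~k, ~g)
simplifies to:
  k | ~b | ~g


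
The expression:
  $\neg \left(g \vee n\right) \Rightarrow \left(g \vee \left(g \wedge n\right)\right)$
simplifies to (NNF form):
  $g \vee n$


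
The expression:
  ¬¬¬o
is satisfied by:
  {o: False}


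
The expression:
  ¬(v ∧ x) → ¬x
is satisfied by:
  {v: True, x: False}
  {x: False, v: False}
  {x: True, v: True}


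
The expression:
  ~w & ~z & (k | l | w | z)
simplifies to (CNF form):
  ~w & ~z & (k | l)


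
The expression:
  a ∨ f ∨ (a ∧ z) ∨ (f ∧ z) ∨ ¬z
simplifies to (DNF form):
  a ∨ f ∨ ¬z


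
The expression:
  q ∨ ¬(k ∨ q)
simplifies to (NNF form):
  q ∨ ¬k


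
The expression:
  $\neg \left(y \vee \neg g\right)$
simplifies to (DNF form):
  $g \wedge \neg y$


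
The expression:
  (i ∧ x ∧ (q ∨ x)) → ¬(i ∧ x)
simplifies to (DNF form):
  ¬i ∨ ¬x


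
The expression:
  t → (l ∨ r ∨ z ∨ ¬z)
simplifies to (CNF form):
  True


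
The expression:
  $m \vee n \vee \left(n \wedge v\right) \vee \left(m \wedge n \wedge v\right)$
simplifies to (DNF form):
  $m \vee n$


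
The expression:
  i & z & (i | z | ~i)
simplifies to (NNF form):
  i & z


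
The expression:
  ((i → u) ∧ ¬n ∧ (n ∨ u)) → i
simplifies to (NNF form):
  i ∨ n ∨ ¬u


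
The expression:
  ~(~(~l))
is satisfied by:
  {l: False}


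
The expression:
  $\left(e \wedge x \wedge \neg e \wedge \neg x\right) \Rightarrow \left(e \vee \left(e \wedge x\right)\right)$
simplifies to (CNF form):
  $\text{True}$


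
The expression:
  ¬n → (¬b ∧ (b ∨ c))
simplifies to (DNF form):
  n ∨ (c ∧ ¬b)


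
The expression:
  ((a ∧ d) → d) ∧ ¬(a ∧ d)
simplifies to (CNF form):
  ¬a ∨ ¬d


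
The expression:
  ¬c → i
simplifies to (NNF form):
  c ∨ i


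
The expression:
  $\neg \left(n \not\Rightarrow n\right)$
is always true.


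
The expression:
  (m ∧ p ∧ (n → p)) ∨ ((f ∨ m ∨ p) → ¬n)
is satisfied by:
  {p: True, m: True, f: False, n: False}
  {p: True, m: True, f: True, n: False}
  {p: True, f: False, m: False, n: False}
  {p: True, f: True, m: False, n: False}
  {m: True, f: False, p: False, n: False}
  {m: True, f: True, p: False, n: False}
  {f: False, p: False, m: False, n: False}
  {f: True, p: False, m: False, n: False}
  {n: True, f: False, m: True, p: True}
  {n: True, p: True, m: True, f: True}
  {n: True, f: False, m: False, p: False}


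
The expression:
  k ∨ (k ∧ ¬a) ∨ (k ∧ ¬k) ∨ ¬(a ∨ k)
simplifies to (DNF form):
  k ∨ ¬a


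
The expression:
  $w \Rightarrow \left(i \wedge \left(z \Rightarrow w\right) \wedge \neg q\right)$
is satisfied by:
  {i: True, q: False, w: False}
  {q: False, w: False, i: False}
  {i: True, q: True, w: False}
  {q: True, i: False, w: False}
  {w: True, i: True, q: False}


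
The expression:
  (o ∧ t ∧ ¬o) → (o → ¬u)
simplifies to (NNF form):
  True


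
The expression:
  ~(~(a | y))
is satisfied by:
  {a: True, y: True}
  {a: True, y: False}
  {y: True, a: False}


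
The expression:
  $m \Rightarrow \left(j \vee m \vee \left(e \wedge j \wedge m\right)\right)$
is always true.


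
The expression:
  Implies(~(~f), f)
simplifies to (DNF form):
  True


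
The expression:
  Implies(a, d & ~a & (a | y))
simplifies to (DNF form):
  ~a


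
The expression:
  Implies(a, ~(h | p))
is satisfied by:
  {h: False, a: False, p: False}
  {p: True, h: False, a: False}
  {h: True, p: False, a: False}
  {p: True, h: True, a: False}
  {a: True, p: False, h: False}


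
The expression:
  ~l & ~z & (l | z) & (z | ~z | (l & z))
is never true.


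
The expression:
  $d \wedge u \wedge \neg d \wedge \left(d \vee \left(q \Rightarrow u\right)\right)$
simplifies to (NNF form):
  $\text{False}$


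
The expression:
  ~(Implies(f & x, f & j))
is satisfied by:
  {x: True, f: True, j: False}


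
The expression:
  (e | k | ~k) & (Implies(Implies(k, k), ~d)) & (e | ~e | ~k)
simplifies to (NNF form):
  ~d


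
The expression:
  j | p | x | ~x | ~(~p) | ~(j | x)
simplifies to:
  True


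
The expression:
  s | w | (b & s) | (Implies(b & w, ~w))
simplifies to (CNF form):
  True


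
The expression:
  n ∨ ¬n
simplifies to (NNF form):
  True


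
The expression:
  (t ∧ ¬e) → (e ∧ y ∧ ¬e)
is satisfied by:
  {e: True, t: False}
  {t: False, e: False}
  {t: True, e: True}


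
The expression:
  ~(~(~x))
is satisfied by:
  {x: False}


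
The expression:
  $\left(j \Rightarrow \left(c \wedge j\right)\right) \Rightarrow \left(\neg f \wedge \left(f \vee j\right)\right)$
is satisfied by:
  {j: True, c: False, f: False}
  {f: True, j: True, c: False}
  {c: True, j: True, f: False}


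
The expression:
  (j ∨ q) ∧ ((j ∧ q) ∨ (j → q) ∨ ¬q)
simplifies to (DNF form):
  j ∨ q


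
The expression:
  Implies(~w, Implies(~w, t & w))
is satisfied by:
  {w: True}


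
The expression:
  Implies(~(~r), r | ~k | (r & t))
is always true.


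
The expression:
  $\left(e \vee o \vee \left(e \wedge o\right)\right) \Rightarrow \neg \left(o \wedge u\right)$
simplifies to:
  $\neg o \vee \neg u$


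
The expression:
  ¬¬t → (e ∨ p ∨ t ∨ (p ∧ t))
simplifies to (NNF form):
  True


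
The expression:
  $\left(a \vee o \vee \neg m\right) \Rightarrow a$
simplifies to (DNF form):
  $a \vee \left(m \wedge \neg o\right)$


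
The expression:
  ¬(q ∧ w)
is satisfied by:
  {w: False, q: False}
  {q: True, w: False}
  {w: True, q: False}


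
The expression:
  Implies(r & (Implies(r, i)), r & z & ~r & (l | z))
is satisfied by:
  {i: False, r: False}
  {r: True, i: False}
  {i: True, r: False}


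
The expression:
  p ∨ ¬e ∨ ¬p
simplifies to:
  True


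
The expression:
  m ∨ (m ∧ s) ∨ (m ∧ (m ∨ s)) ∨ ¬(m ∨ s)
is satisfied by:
  {m: True, s: False}
  {s: False, m: False}
  {s: True, m: True}


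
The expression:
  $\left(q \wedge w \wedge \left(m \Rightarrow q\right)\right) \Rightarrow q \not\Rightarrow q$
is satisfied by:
  {w: False, q: False}
  {q: True, w: False}
  {w: True, q: False}


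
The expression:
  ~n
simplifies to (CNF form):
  ~n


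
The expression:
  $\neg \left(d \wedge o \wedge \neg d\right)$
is always true.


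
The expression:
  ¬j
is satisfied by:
  {j: False}


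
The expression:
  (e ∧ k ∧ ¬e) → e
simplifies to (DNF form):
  True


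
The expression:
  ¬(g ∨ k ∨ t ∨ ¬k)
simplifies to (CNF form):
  False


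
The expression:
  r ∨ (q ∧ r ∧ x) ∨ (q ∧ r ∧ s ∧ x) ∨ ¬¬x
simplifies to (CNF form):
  r ∨ x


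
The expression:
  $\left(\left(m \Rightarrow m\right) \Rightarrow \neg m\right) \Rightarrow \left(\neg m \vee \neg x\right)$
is always true.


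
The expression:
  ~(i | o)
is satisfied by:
  {i: False, o: False}


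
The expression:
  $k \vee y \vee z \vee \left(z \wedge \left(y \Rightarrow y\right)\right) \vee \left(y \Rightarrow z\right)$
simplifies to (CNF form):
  $\text{True}$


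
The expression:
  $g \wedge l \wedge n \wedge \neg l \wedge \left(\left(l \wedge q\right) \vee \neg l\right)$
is never true.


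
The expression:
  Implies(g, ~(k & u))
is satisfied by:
  {g: False, k: False, u: False}
  {u: True, g: False, k: False}
  {k: True, g: False, u: False}
  {u: True, k: True, g: False}
  {g: True, u: False, k: False}
  {u: True, g: True, k: False}
  {k: True, g: True, u: False}


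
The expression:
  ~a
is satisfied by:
  {a: False}


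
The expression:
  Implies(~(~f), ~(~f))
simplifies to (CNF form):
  True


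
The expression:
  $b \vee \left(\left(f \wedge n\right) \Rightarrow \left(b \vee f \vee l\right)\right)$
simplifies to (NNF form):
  $\text{True}$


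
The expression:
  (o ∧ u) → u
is always true.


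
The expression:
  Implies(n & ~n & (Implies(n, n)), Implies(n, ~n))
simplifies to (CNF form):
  True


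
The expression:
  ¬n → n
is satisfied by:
  {n: True}


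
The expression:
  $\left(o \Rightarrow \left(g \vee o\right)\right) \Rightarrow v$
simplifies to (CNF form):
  $v$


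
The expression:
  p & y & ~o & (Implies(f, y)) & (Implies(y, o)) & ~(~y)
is never true.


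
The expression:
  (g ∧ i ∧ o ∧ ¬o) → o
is always true.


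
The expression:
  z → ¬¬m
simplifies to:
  m ∨ ¬z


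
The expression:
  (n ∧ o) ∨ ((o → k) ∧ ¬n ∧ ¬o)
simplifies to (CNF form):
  (n ∨ ¬n) ∧ (n ∨ ¬o) ∧ (o ∨ ¬n) ∧ (o ∨ ¬o)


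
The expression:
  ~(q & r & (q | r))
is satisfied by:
  {q: False, r: False}
  {r: True, q: False}
  {q: True, r: False}


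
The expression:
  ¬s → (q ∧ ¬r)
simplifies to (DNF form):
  s ∨ (q ∧ ¬r)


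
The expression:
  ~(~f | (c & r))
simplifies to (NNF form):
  f & (~c | ~r)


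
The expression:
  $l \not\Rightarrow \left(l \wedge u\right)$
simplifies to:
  $l \wedge \neg u$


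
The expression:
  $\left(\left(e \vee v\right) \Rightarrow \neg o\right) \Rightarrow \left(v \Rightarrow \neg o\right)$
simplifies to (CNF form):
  $\text{True}$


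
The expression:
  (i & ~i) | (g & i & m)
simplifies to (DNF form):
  g & i & m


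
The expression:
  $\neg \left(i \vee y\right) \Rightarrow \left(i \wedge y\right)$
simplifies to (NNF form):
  $i \vee y$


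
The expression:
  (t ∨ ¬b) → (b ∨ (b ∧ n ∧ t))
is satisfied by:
  {b: True}


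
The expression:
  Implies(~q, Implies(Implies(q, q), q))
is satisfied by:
  {q: True}


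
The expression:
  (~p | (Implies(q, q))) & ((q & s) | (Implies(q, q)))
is always true.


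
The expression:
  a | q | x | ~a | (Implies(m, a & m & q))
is always true.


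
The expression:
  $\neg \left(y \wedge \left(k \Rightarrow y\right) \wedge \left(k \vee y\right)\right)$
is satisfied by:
  {y: False}


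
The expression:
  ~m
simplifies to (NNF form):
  ~m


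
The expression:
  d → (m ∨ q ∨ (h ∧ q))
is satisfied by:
  {q: True, m: True, d: False}
  {q: True, m: False, d: False}
  {m: True, q: False, d: False}
  {q: False, m: False, d: False}
  {d: True, q: True, m: True}
  {d: True, q: True, m: False}
  {d: True, m: True, q: False}


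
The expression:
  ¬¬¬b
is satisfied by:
  {b: False}


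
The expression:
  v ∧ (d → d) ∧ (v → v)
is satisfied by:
  {v: True}


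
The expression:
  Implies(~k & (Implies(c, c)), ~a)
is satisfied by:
  {k: True, a: False}
  {a: False, k: False}
  {a: True, k: True}


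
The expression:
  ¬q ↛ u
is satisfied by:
  {q: False, u: False}


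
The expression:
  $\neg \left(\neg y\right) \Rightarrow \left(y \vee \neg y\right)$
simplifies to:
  $\text{True}$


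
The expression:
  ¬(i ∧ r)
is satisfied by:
  {i: False, r: False}
  {r: True, i: False}
  {i: True, r: False}


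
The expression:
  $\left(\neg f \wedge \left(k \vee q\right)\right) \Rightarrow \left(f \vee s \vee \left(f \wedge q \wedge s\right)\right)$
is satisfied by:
  {s: True, f: True, q: False, k: False}
  {s: True, k: True, f: True, q: False}
  {s: True, f: True, q: True, k: False}
  {s: True, k: True, f: True, q: True}
  {s: True, q: False, f: False, k: False}
  {s: True, k: True, q: False, f: False}
  {s: True, q: True, f: False, k: False}
  {s: True, k: True, q: True, f: False}
  {f: True, k: False, q: False, s: False}
  {k: True, f: True, q: False, s: False}
  {f: True, q: True, k: False, s: False}
  {k: True, f: True, q: True, s: False}
  {k: False, q: False, f: False, s: False}


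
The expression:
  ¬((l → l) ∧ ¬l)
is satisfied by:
  {l: True}


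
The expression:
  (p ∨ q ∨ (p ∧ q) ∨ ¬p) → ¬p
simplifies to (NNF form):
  ¬p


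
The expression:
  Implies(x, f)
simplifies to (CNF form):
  f | ~x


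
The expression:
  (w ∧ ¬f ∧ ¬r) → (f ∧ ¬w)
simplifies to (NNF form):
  f ∨ r ∨ ¬w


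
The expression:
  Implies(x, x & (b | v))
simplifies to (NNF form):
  b | v | ~x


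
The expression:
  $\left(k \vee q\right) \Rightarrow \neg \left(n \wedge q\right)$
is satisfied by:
  {q: False, n: False}
  {n: True, q: False}
  {q: True, n: False}


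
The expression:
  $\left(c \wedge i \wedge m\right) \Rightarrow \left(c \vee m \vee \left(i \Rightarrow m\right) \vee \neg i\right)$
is always true.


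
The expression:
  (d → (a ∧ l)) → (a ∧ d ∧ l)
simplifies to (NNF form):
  d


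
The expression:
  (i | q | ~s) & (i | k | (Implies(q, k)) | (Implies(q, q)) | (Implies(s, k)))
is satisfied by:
  {i: True, q: True, s: False}
  {i: True, s: False, q: False}
  {q: True, s: False, i: False}
  {q: False, s: False, i: False}
  {i: True, q: True, s: True}
  {i: True, s: True, q: False}
  {q: True, s: True, i: False}


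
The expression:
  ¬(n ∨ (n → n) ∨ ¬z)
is never true.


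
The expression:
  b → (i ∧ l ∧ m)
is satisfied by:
  {i: True, m: True, l: True, b: False}
  {i: True, m: True, l: False, b: False}
  {i: True, l: True, m: False, b: False}
  {i: True, l: False, m: False, b: False}
  {m: True, l: True, i: False, b: False}
  {m: True, i: False, l: False, b: False}
  {m: False, l: True, i: False, b: False}
  {m: False, i: False, l: False, b: False}
  {i: True, b: True, m: True, l: True}


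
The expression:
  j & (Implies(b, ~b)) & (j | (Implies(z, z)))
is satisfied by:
  {j: True, b: False}


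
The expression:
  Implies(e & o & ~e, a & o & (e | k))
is always true.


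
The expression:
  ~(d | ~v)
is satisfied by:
  {v: True, d: False}


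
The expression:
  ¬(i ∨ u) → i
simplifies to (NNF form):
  i ∨ u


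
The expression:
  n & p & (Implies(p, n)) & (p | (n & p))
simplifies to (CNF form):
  n & p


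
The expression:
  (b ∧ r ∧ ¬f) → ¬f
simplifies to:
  True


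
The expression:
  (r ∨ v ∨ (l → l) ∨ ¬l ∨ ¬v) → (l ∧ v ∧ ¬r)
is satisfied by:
  {v: True, l: True, r: False}


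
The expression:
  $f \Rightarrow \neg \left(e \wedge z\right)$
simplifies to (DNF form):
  $\neg e \vee \neg f \vee \neg z$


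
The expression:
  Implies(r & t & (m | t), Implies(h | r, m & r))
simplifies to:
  m | ~r | ~t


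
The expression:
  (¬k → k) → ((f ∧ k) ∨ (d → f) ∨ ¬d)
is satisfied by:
  {f: True, k: False, d: False}
  {f: False, k: False, d: False}
  {d: True, f: True, k: False}
  {d: True, f: False, k: False}
  {k: True, f: True, d: False}
  {k: True, f: False, d: False}
  {k: True, d: True, f: True}


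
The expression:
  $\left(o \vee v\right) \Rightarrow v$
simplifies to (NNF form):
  $v \vee \neg o$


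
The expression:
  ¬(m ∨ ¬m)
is never true.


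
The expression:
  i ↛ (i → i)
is never true.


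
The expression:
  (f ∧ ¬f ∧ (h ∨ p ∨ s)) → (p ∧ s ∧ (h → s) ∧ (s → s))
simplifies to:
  True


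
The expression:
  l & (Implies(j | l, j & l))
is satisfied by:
  {j: True, l: True}


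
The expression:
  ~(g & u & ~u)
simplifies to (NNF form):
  True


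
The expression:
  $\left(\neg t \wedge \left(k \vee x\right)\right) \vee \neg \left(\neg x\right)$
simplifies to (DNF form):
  $x \vee \left(k \wedge \neg t\right)$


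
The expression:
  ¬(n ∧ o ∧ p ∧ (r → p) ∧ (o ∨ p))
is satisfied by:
  {p: False, o: False, n: False}
  {n: True, p: False, o: False}
  {o: True, p: False, n: False}
  {n: True, o: True, p: False}
  {p: True, n: False, o: False}
  {n: True, p: True, o: False}
  {o: True, p: True, n: False}


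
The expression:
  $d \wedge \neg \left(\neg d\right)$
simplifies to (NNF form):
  $d$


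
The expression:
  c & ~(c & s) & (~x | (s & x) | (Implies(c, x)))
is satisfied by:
  {c: True, s: False}


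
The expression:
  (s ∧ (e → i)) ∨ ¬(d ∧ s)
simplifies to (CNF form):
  i ∨ ¬d ∨ ¬e ∨ ¬s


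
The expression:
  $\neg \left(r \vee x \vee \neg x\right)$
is never true.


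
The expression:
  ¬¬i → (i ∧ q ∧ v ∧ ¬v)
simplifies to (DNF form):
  ¬i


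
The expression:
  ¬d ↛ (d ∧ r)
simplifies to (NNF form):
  ¬d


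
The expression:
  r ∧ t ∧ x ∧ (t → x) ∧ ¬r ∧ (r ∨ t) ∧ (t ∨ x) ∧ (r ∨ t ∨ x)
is never true.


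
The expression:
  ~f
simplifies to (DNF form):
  ~f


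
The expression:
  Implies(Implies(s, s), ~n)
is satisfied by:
  {n: False}


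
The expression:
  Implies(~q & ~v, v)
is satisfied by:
  {q: True, v: True}
  {q: True, v: False}
  {v: True, q: False}


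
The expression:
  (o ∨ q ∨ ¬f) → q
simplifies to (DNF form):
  q ∨ (f ∧ ¬o)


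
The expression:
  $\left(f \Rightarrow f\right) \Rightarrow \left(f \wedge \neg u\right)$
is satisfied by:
  {f: True, u: False}


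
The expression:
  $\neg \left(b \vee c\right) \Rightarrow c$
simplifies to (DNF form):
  $b \vee c$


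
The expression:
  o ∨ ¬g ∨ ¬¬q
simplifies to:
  o ∨ q ∨ ¬g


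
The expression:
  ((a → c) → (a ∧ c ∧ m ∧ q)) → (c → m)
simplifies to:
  True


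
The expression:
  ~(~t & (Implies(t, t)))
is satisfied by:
  {t: True}


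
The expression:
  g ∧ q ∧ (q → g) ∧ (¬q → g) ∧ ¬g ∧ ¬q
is never true.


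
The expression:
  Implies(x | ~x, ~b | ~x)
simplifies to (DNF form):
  ~b | ~x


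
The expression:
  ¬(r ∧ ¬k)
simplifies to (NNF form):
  k ∨ ¬r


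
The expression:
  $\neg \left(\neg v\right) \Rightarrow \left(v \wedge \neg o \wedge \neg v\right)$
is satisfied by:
  {v: False}


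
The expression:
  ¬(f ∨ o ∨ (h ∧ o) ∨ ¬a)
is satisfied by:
  {a: True, o: False, f: False}


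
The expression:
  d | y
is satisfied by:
  {y: True, d: True}
  {y: True, d: False}
  {d: True, y: False}


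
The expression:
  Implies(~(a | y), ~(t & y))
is always true.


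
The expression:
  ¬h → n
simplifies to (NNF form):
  h ∨ n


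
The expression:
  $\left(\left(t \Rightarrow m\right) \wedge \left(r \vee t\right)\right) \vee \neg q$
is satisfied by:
  {r: True, m: True, q: False, t: False}
  {r: True, m: False, q: False, t: False}
  {m: True, r: False, q: False, t: False}
  {r: False, m: False, q: False, t: False}
  {r: True, t: True, m: True, q: False}
  {r: True, t: True, m: False, q: False}
  {t: True, m: True, r: False, q: False}
  {t: True, r: False, m: False, q: False}
  {r: True, q: True, m: True, t: False}
  {r: True, q: True, m: False, t: False}
  {r: True, t: True, q: True, m: True}
  {t: True, q: True, m: True, r: False}


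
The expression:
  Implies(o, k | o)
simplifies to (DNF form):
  True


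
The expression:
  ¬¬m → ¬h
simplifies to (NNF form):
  ¬h ∨ ¬m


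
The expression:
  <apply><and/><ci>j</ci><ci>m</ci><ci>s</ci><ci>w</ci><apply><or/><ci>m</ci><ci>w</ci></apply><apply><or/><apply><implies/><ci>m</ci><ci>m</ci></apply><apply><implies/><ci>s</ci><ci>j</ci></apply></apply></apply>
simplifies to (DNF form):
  <apply><and/><ci>j</ci><ci>m</ci><ci>s</ci><ci>w</ci></apply>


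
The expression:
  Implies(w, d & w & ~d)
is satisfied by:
  {w: False}


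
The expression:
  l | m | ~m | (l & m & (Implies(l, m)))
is always true.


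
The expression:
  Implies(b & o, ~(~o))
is always true.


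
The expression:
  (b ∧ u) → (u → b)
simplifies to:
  True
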